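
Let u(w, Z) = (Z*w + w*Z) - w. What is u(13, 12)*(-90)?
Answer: -26910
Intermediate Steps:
u(w, Z) = -w + 2*Z*w (u(w, Z) = (Z*w + Z*w) - w = 2*Z*w - w = -w + 2*Z*w)
u(13, 12)*(-90) = (13*(-1 + 2*12))*(-90) = (13*(-1 + 24))*(-90) = (13*23)*(-90) = 299*(-90) = -26910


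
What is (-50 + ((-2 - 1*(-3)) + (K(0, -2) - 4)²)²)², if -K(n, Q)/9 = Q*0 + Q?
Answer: 1502260081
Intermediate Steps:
K(n, Q) = -9*Q (K(n, Q) = -9*(Q*0 + Q) = -9*(0 + Q) = -9*Q)
(-50 + ((-2 - 1*(-3)) + (K(0, -2) - 4)²)²)² = (-50 + ((-2 - 1*(-3)) + (-9*(-2) - 4)²)²)² = (-50 + ((-2 + 3) + (18 - 4)²)²)² = (-50 + (1 + 14²)²)² = (-50 + (1 + 196)²)² = (-50 + 197²)² = (-50 + 38809)² = 38759² = 1502260081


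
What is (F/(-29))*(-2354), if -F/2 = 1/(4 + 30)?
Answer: -2354/493 ≈ -4.7748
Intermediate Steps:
F = -1/17 (F = -2/(4 + 30) = -2/34 = -2*1/34 = -1/17 ≈ -0.058824)
(F/(-29))*(-2354) = -1/17/(-29)*(-2354) = -1/17*(-1/29)*(-2354) = (1/493)*(-2354) = -2354/493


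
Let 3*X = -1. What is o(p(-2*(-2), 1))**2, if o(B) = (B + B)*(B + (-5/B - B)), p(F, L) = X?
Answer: 100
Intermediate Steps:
X = -1/3 (X = (1/3)*(-1) = -1/3 ≈ -0.33333)
p(F, L) = -1/3
o(B) = -10 (o(B) = (2*B)*(B + (-B - 5/B)) = (2*B)*(-5/B) = -10)
o(p(-2*(-2), 1))**2 = (-10)**2 = 100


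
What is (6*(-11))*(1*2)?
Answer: -132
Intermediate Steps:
(6*(-11))*(1*2) = -66*2 = -132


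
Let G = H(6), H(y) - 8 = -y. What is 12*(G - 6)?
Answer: -48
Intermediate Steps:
H(y) = 8 - y
G = 2 (G = 8 - 1*6 = 8 - 6 = 2)
12*(G - 6) = 12*(2 - 6) = 12*(-4) = -48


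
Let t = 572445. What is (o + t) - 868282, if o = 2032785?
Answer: 1736948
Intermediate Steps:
(o + t) - 868282 = (2032785 + 572445) - 868282 = 2605230 - 868282 = 1736948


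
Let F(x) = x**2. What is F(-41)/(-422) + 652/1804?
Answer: -689345/190322 ≈ -3.6220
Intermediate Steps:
F(-41)/(-422) + 652/1804 = (-41)**2/(-422) + 652/1804 = 1681*(-1/422) + 652*(1/1804) = -1681/422 + 163/451 = -689345/190322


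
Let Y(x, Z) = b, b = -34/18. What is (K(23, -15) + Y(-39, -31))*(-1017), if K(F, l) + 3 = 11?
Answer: -6215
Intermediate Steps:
K(F, l) = 8 (K(F, l) = -3 + 11 = 8)
b = -17/9 (b = -34*1/18 = -17/9 ≈ -1.8889)
Y(x, Z) = -17/9
(K(23, -15) + Y(-39, -31))*(-1017) = (8 - 17/9)*(-1017) = (55/9)*(-1017) = -6215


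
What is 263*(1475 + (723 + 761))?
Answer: 778217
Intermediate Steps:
263*(1475 + (723 + 761)) = 263*(1475 + 1484) = 263*2959 = 778217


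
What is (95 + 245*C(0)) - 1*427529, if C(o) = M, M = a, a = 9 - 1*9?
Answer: -427434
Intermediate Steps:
a = 0 (a = 9 - 9 = 0)
M = 0
C(o) = 0
(95 + 245*C(0)) - 1*427529 = (95 + 245*0) - 1*427529 = (95 + 0) - 427529 = 95 - 427529 = -427434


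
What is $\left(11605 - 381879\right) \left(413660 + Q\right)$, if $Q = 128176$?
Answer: $-200627783064$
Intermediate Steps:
$\left(11605 - 381879\right) \left(413660 + Q\right) = \left(11605 - 381879\right) \left(413660 + 128176\right) = \left(-370274\right) 541836 = -200627783064$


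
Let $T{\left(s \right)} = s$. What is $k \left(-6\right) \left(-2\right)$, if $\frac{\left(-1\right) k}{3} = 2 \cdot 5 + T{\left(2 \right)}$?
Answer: $-432$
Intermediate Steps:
$k = -36$ ($k = - 3 \left(2 \cdot 5 + 2\right) = - 3 \left(10 + 2\right) = \left(-3\right) 12 = -36$)
$k \left(-6\right) \left(-2\right) = \left(-36\right) \left(-6\right) \left(-2\right) = 216 \left(-2\right) = -432$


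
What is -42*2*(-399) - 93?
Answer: 33423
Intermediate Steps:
-42*2*(-399) - 93 = -84*(-399) - 93 = 33516 - 93 = 33423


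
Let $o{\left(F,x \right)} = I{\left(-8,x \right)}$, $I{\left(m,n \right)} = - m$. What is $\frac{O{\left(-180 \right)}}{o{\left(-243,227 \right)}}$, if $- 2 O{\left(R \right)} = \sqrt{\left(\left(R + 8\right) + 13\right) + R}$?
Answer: $- \frac{i \sqrt{339}}{16} \approx - 1.1507 i$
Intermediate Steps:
$o{\left(F,x \right)} = 8$ ($o{\left(F,x \right)} = \left(-1\right) \left(-8\right) = 8$)
$O{\left(R \right)} = - \frac{\sqrt{21 + 2 R}}{2}$ ($O{\left(R \right)} = - \frac{\sqrt{\left(\left(R + 8\right) + 13\right) + R}}{2} = - \frac{\sqrt{\left(\left(8 + R\right) + 13\right) + R}}{2} = - \frac{\sqrt{\left(21 + R\right) + R}}{2} = - \frac{\sqrt{21 + 2 R}}{2}$)
$\frac{O{\left(-180 \right)}}{o{\left(-243,227 \right)}} = \frac{\left(- \frac{1}{2}\right) \sqrt{21 + 2 \left(-180\right)}}{8} = - \frac{\sqrt{21 - 360}}{2} \cdot \frac{1}{8} = - \frac{\sqrt{-339}}{2} \cdot \frac{1}{8} = - \frac{i \sqrt{339}}{2} \cdot \frac{1}{8} = - \frac{i \sqrt{339}}{16}$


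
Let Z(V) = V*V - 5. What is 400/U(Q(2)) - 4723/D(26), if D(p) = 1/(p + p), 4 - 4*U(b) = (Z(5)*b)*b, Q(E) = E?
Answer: -4666724/19 ≈ -2.4562e+5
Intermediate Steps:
Z(V) = -5 + V**2 (Z(V) = V**2 - 5 = -5 + V**2)
U(b) = 1 - 5*b**2 (U(b) = 1 - (-5 + 5**2)*b*b/4 = 1 - (-5 + 25)*b*b/4 = 1 - 20*b*b/4 = 1 - 5*b**2)
D(p) = 1/(2*p)
400/U(Q(2)) - 4723/D(26) = 400/(1 - 5*2**2) - 4723/((1/2)/26) = 400/(1 - 5*4) - 4723/((1/2)*(1/26)) = 400/(1 - 20) - 4723/1/52 = 400/(-19) - 4723*52 = 400*(-1/19) - 245596 = -400/19 - 245596 = -4666724/19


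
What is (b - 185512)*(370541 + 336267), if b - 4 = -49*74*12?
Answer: -161873168160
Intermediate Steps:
b = -43508 (b = 4 - 49*74*12 = 4 - 3626*12 = 4 - 43512 = -43508)
(b - 185512)*(370541 + 336267) = (-43508 - 185512)*(370541 + 336267) = -229020*706808 = -161873168160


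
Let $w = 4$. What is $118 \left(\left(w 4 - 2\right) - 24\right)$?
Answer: $-1180$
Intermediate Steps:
$118 \left(\left(w 4 - 2\right) - 24\right) = 118 \left(\left(4 \cdot 4 - 2\right) - 24\right) = 118 \left(\left(16 - 2\right) - 24\right) = 118 \left(14 - 24\right) = 118 \left(-10\right) = -1180$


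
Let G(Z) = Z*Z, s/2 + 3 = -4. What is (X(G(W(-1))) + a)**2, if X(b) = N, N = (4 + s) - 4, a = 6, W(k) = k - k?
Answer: 64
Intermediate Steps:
s = -14 (s = -6 + 2*(-4) = -6 - 8 = -14)
W(k) = 0
G(Z) = Z**2
N = -14 (N = (4 - 14) - 4 = -10 - 4 = -14)
X(b) = -14
(X(G(W(-1))) + a)**2 = (-14 + 6)**2 = (-8)**2 = 64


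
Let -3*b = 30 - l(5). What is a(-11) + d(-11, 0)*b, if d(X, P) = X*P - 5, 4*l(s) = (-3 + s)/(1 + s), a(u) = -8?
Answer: 1507/36 ≈ 41.861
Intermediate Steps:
l(s) = (-3 + s)/(4*(1 + s)) (l(s) = ((-3 + s)/(1 + s))/4 = (-3 + s)/(4*(1 + s)))
d(X, P) = -5 + P*X (d(X, P) = P*X - 5 = -5 + P*X)
b = -359/36 (b = -(30 - (-3 + 5)/(4*(1 + 5)))/3 = -(30 - 2/(4*6))/3 = -(30 - 1*1/12)/3 = -(30 - 1/12)/3 = -1/3*359/12 = -359/36 ≈ -9.9722)
a(-11) + d(-11, 0)*b = -8 + (-5 + 0*(-11))*(-359/36) = -8 + (-5 + 0)*(-359/36) = -8 - 5*(-359/36) = -8 + 1795/36 = 1507/36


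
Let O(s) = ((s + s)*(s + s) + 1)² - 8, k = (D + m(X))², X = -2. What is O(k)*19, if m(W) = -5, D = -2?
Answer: 1752864323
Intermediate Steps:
k = 49 (k = (-2 - 5)² = (-7)² = 49)
O(s) = -8 + (1 + 4*s²)² (O(s) = ((2*s)*(2*s) + 1)² - 8 = (4*s² + 1)² - 8 = (1 + 4*s²)² - 8 = -8 + (1 + 4*s²)²)
O(k)*19 = (-8 + (1 + 4*49²)²)*19 = (-8 + (1 + 4*2401)²)*19 = (-8 + (1 + 9604)²)*19 = (-8 + 9605²)*19 = (-8 + 92256025)*19 = 92256017*19 = 1752864323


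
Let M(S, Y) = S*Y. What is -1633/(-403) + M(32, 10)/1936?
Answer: 205653/48763 ≈ 4.2174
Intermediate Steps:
-1633/(-403) + M(32, 10)/1936 = -1633/(-403) + (32*10)/1936 = -1633*(-1/403) + 320*(1/1936) = 1633/403 + 20/121 = 205653/48763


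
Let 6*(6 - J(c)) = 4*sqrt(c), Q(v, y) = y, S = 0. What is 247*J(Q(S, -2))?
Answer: 1482 - 494*I*sqrt(2)/3 ≈ 1482.0 - 232.87*I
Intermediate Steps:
J(c) = 6 - 2*sqrt(c)/3
247*J(Q(S, -2)) = 247*(6 - 2*I*sqrt(2)/3) = 1482 - 494*I*sqrt(2)/3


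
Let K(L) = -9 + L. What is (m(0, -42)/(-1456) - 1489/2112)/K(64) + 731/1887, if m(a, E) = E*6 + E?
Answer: 21133399/55872960 ≈ 0.37824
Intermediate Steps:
m(a, E) = 7*E (m(a, E) = 6*E + E = 7*E)
(m(0, -42)/(-1456) - 1489/2112)/K(64) + 731/1887 = ((7*(-42))/(-1456) - 1489/2112)/(-9 + 64) + 731/1887 = (-294*(-1/1456) - 1489*1/2112)/55 + 731*(1/1887) = (21/104 - 1489/2112)*(1/55) + 43/111 = -13813/27456*1/55 + 43/111 = -13813/1510080 + 43/111 = 21133399/55872960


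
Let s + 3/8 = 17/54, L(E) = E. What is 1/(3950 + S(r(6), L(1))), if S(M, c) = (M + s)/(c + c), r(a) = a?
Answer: 432/1707683 ≈ 0.00025297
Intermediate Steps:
s = -13/216 (s = -3/8 + 17/54 = -13/216 ≈ -0.060185)
S(M, c) = (-13/216 + M)/(2*c) (S(M, c) = (M - 13/216)/(c + c) = (-13/216 + M)/((2*c)) = (-13/216 + M)*(1/(2*c)) = (-13/216 + M)/(2*c))
1/(3950 + S(r(6), L(1))) = 1/(3950 + (1/432)*(-13 + 216*6)/1) = 1/(3950 + (1/432)*1*(-13 + 1296)) = 1/(3950 + (1/432)*1*1283) = 1/(3950 + 1283/432) = 1/(1707683/432) = 432/1707683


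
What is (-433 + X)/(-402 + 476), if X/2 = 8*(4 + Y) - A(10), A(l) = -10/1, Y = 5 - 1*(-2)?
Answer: -237/74 ≈ -3.2027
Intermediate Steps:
Y = 7 (Y = 5 + 2 = 7)
A(l) = -10 (A(l) = -10*1 = -10)
X = 196 (X = 2*(8*(4 + 7) - 1*(-10)) = 2*(8*11 + 10) = 2*(88 + 10) = 2*98 = 196)
(-433 + X)/(-402 + 476) = (-433 + 196)/(-402 + 476) = -237/74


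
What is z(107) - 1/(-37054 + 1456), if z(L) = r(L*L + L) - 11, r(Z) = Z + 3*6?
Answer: 411619675/35598 ≈ 11563.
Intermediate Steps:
r(Z) = 18 + Z (r(Z) = Z + 18 = 18 + Z)
z(L) = 7 + L + L**2 (z(L) = (18 + (L*L + L)) - 11 = (18 + (L**2 + L)) - 11 = (18 + (L + L**2)) - 11 = (18 + L + L**2) - 11 = 7 + L + L**2)
z(107) - 1/(-37054 + 1456) = (7 + 107*(1 + 107)) - 1/(-37054 + 1456) = (7 + 107*108) - 1/(-35598) = (7 + 11556) - 1*(-1/35598) = 11563 + 1/35598 = 411619675/35598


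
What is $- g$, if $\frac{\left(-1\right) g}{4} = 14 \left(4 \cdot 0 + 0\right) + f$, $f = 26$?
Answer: $104$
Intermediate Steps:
$g = -104$ ($g = - 4 \left(14 \left(4 \cdot 0 + 0\right) + 26\right) = - 4 \left(14 \left(0 + 0\right) + 26\right) = - 4 \left(14 \cdot 0 + 26\right) = - 4 \left(0 + 26\right) = \left(-4\right) 26 = -104$)
$- g = \left(-1\right) \left(-104\right) = 104$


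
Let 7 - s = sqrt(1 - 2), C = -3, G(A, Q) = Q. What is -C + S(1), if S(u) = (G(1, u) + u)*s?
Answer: 17 - 2*I ≈ 17.0 - 2.0*I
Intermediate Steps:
s = 7 - I (s = 7 - sqrt(1 - 2) = 7 - sqrt(-1) = 7 - I ≈ 7.0 - 1.0*I)
S(u) = 2*u*(7 - I) (S(u) = (u + u)*(7 - I) = (2*u)*(7 - I) = 2*u*(7 - I))
-C + S(1) = -1*(-3) + 2*1*(7 - I) = 3 + (14 - 2*I) = 17 - 2*I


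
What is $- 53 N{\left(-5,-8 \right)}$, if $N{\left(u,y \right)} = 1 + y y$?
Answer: $-3445$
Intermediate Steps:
$N{\left(u,y \right)} = 1 + y^{2}$
$- 53 N{\left(-5,-8 \right)} = - 53 \left(1 + \left(-8\right)^{2}\right) = - 53 \left(1 + 64\right) = \left(-53\right) 65 = -3445$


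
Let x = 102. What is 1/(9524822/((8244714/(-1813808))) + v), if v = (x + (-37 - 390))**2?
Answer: -4122357/8202675212963 ≈ -5.0256e-7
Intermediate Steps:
v = 105625 (v = (102 + (-37 - 390))**2 = (102 - 427)**2 = (-325)**2 = 105625)
1/(9524822/((8244714/(-1813808))) + v) = 1/(9524822/((8244714/(-1813808))) + 105625) = 1/(9524822/((8244714*(-1/1813808))) + 105625) = 1/(9524822/(-4122357/906904) + 105625) = 1/(9524822*(-906904/4122357) + 105625) = 1/(-8638099171088/4122357 + 105625) = 1/(-8202675212963/4122357) = -4122357/8202675212963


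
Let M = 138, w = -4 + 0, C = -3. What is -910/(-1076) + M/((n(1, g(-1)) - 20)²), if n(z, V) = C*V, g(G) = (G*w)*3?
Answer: 375281/421792 ≈ 0.88973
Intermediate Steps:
w = -4
g(G) = -12*G (g(G) = (G*(-4))*3 = -4*G*3 = -12*G)
n(z, V) = -3*V
-910/(-1076) + M/((n(1, g(-1)) - 20)²) = -910/(-1076) + 138/((-(-36)*(-1) - 20)²) = -910*(-1/1076) + 138/((-3*12 - 20)²) = 455/538 + 138/((-36 - 20)²) = 455/538 + 138/((-56)²) = 455/538 + 138/3136 = 455/538 + 138*(1/3136) = 455/538 + 69/1568 = 375281/421792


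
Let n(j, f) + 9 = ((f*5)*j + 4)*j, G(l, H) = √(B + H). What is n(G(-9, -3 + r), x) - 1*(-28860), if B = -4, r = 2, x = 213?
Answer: 23526 + 4*I*√5 ≈ 23526.0 + 8.9443*I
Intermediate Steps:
G(l, H) = √(-4 + H)
n(j, f) = -9 + j*(4 + 5*f*j) (n(j, f) = -9 + ((f*5)*j + 4)*j = -9 + ((5*f)*j + 4)*j = -9 + (5*f*j + 4)*j = -9 + (4 + 5*f*j)*j = -9 + j*(4 + 5*f*j))
n(G(-9, -3 + r), x) - 1*(-28860) = (-9 + 4*√(-4 + (-3 + 2)) + 5*213*(√(-4 + (-3 + 2)))²) - 1*(-28860) = (-9 + 4*√(-4 - 1) + 5*213*(√(-4 - 1))²) + 28860 = (-9 + 4*√(-5) + 5*213*(√(-5))²) + 28860 = (-9 + 4*(I*√5) + 5*213*(I*√5)²) + 28860 = (-9 + 4*I*√5 + 5*213*(-5)) + 28860 = (-9 + 4*I*√5 - 5325) + 28860 = (-5334 + 4*I*√5) + 28860 = 23526 + 4*I*√5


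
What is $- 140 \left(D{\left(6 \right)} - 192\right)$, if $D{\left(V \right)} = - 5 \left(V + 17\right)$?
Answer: $42980$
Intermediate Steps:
$D{\left(V \right)} = -85 - 5 V$ ($D{\left(V \right)} = - 5 \left(17 + V\right) = -85 - 5 V$)
$- 140 \left(D{\left(6 \right)} - 192\right) = - 140 \left(\left(-85 - 30\right) - 192\right) = - 140 \left(-115 - 192\right) = \left(-140\right) \left(-307\right) = 42980$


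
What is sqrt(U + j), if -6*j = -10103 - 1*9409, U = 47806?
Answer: 7*sqrt(1042) ≈ 225.96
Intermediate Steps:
j = 3252 (j = -(-10103 - 1*9409)/6 = -(-10103 - 9409)/6 = -1/6*(-19512) = 3252)
sqrt(U + j) = sqrt(47806 + 3252) = sqrt(51058) = 7*sqrt(1042)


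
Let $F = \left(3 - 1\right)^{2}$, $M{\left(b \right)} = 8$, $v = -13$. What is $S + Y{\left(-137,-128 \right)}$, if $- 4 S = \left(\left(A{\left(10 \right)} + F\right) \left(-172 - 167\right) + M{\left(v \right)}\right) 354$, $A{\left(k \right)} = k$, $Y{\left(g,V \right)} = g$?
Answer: $419176$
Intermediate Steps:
$F = 4$ ($F = 2^{2} = 4$)
$S = 419313$ ($S = - \frac{\left(\left(10 + 4\right) \left(-172 - 167\right) + 8\right) 354}{4} = - \frac{\left(14 \left(-339\right) + 8\right) 354}{4} = - \frac{\left(-4746 + 8\right) 354}{4} = - \frac{\left(-4738\right) 354}{4} = \left(- \frac{1}{4}\right) \left(-1677252\right) = 419313$)
$S + Y{\left(-137,-128 \right)} = 419313 - 137 = 419176$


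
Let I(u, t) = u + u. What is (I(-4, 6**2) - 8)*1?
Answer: -16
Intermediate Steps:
I(u, t) = 2*u
(I(-4, 6**2) - 8)*1 = (2*(-4) - 8)*1 = (-8 - 8)*1 = -16*1 = -16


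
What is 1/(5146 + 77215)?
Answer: 1/82361 ≈ 1.2142e-5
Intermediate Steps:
1/(5146 + 77215) = 1/82361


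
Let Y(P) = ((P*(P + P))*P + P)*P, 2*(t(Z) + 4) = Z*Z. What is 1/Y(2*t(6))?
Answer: 1/1230096 ≈ 8.1294e-7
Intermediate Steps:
t(Z) = -4 + Z²/2 (t(Z) = -4 + (Z*Z)/2 = -4 + Z²/2)
Y(P) = P*(P + 2*P³) (Y(P) = ((P*(2*P))*P + P)*P = ((2*P²)*P + P)*P = (2*P³ + P)*P = (P + 2*P³)*P = P*(P + 2*P³))
1/Y(2*t(6)) = 1/((2*(-4 + (½)*6²))² + 2*(2*(-4 + (½)*6²))⁴) = 1/((2*(-4 + (½)*36))² + 2*(2*(-4 + (½)*36))⁴) = 1/((2*(-4 + 18))² + 2*(2*(-4 + 18))⁴) = 1/((2*14)² + 2*(2*14)⁴) = 1/(28² + 2*28⁴) = 1/(784 + 2*614656) = 1/(784 + 1229312) = 1/1230096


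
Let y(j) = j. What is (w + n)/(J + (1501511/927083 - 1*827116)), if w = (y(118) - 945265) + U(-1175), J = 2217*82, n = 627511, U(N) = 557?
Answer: 13998026217/28488835915 ≈ 0.49135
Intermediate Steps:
J = 181794
w = -944590 (w = (118 - 945265) + 557 = -945147 + 557 = -944590)
(w + n)/(J + (1501511/927083 - 1*827116)) = (-944590 + 627511)/(181794 + (1501511/927083 - 1*827116)) = -317079/(181794 + (1501511*(1/927083) - 827116)) = -317079/(181794 + (1501511/927083 - 827116)) = -317079/(181794 - 766803681117/927083) = -317079/(-598265554215/927083) = -317079*(-927083/598265554215) = 13998026217/28488835915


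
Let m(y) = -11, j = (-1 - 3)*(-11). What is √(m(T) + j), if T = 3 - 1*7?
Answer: √33 ≈ 5.7446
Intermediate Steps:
T = -4 (T = 3 - 7 = -4)
j = 44 (j = -4*(-11) = 44)
√(m(T) + j) = √(-11 + 44) = √33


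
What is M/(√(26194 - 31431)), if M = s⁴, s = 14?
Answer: -38416*I*√5237/5237 ≈ -530.85*I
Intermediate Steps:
M = 38416 (M = 14⁴ = 38416)
M/(√(26194 - 31431)) = 38416/(√(26194 - 31431)) = 38416/(√(-5237)) = 38416/((I*√5237)) = 38416*(-I*√5237/5237) = -38416*I*√5237/5237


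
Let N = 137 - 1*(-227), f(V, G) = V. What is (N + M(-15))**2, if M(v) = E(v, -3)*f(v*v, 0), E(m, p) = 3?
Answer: 1079521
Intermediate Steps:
N = 364 (N = 137 + 227 = 364)
M(v) = 3*v**2 (M(v) = 3*(v*v) = 3*v**2)
(N + M(-15))**2 = (364 + 3*(-15)**2)**2 = (364 + 3*225)**2 = (364 + 675)**2 = 1039**2 = 1079521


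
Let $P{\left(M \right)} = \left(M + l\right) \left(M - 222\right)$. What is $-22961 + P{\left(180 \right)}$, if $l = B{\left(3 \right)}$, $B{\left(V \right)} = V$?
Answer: $-30647$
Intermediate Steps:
$l = 3$
$P{\left(M \right)} = \left(-222 + M\right) \left(3 + M\right)$ ($P{\left(M \right)} = \left(M + 3\right) \left(M - 222\right) = \left(3 + M\right) \left(-222 + M\right) = \left(-222 + M\right) \left(3 + M\right)$)
$-22961 + P{\left(180 \right)} = -22961 - \left(40086 - 32400\right) = -22961 - 7686 = -30647$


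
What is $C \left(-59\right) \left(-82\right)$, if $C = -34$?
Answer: $-164492$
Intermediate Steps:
$C \left(-59\right) \left(-82\right) = \left(-34\right) \left(-59\right) \left(-82\right) = 2006 \left(-82\right) = -164492$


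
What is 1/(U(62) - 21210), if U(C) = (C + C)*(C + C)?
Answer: -1/5834 ≈ -0.00017141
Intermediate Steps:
U(C) = 4*C² (U(C) = (2*C)*(2*C) = 4*C²)
1/(U(62) - 21210) = 1/(4*62² - 21210) = 1/(4*3844 - 21210) = 1/(15376 - 21210) = 1/(-5834) = -1/5834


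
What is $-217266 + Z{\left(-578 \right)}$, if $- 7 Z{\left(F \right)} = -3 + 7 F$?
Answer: $- \frac{1516813}{7} \approx -2.1669 \cdot 10^{5}$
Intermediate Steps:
$Z{\left(F \right)} = \frac{3}{7} - F$ ($Z{\left(F \right)} = - \frac{-3 + 7 F}{7} = \frac{3}{7} - F$)
$-217266 + Z{\left(-578 \right)} = -217266 + \left(\frac{3}{7} - -578\right) = -217266 + \left(\frac{3}{7} + 578\right) = -217266 + \frac{4049}{7} = - \frac{1516813}{7}$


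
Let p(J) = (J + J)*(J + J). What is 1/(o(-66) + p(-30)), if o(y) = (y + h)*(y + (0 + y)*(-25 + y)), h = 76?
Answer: 1/63000 ≈ 1.5873e-5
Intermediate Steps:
p(J) = 4*J**2 (p(J) = (2*J)*(2*J) = 4*J**2)
o(y) = (76 + y)*(y + y*(-25 + y)) (o(y) = (y + 76)*(y + (0 + y)*(-25 + y)) = (76 + y)*(y + y*(-25 + y)))
1/(o(-66) + p(-30)) = 1/(-66*(-1824 + (-66)**2 + 52*(-66)) + 4*(-30)**2) = 1/(-66*(-1824 + 4356 - 3432) + 4*900) = 1/(-66*(-900) + 3600) = 1/(59400 + 3600) = 1/63000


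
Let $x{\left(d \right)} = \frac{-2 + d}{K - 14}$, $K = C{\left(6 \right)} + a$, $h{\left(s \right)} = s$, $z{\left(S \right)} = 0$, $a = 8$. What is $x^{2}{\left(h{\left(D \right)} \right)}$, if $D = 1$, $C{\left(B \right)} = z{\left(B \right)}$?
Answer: $\frac{1}{36} \approx 0.027778$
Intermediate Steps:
$C{\left(B \right)} = 0$
$K = 8$ ($K = 0 + 8 = 8$)
$x{\left(d \right)} = \frac{1}{3} - \frac{d}{6}$ ($x{\left(d \right)} = \frac{-2 + d}{8 - 14} = \frac{-2 + d}{-6} = \left(-2 + d\right) \left(- \frac{1}{6}\right) = \frac{1}{3} - \frac{d}{6}$)
$x^{2}{\left(h{\left(D \right)} \right)} = \left(\frac{1}{3} - \frac{1}{6}\right)^{2} = \left(\frac{1}{6}\right)^{2} = \frac{1}{36}$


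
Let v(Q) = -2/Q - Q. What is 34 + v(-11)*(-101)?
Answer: -12049/11 ≈ -1095.4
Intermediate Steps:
v(Q) = -Q - 2/Q
34 + v(-11)*(-101) = 34 + (-1*(-11) - 2/(-11))*(-101) = 34 + (11 - 2*(-1/11))*(-101) = 34 + (11 + 2/11)*(-101) = 34 + (123/11)*(-101) = 34 - 12423/11 = -12049/11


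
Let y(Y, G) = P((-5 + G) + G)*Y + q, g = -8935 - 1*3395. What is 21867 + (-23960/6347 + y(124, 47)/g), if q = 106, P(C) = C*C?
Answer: 170474868980/7825851 ≈ 21784.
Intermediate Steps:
P(C) = C²
g = -12330 (g = -8935 - 3395 = -12330)
y(Y, G) = 106 + Y*(-5 + 2*G)² (y(Y, G) = ((-5 + G) + G)²*Y + 106 = (-5 + 2*G)²*Y + 106 = Y*(-5 + 2*G)² + 106 = 106 + Y*(-5 + 2*G)²)
21867 + (-23960/6347 + y(124, 47)/g) = 21867 + (-23960/6347 + (106 + 124*(-5 + 2*47)²)/(-12330)) = 21867 + (-23960*1/6347 + (106 + 124*(-5 + 94)²)*(-1/12330)) = 21867 + (-23960/6347 + (106 + 124*89²)*(-1/12330)) = 21867 + (-23960/6347 + (106 + 124*7921)*(-1/12330)) = 21867 + (-23960/6347 + (106 + 982204)*(-1/12330)) = 21867 + (-23960/6347 + 982310*(-1/12330)) = 21867 + (-23960/6347 - 98231/1233) = 21867 - 653014837/7825851 = 170474868980/7825851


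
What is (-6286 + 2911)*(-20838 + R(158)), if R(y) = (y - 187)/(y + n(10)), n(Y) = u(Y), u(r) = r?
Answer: 3938414625/56 ≈ 7.0329e+7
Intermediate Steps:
n(Y) = Y
R(y) = (-187 + y)/(10 + y) (R(y) = (y - 187)/(y + 10) = (-187 + y)/(10 + y))
(-6286 + 2911)*(-20838 + R(158)) = (-6286 + 2911)*(-20838 + (-187 + 158)/(10 + 158)) = -3375*(-20838 - 29/168) = -3375*(-3500813/168) = 3938414625/56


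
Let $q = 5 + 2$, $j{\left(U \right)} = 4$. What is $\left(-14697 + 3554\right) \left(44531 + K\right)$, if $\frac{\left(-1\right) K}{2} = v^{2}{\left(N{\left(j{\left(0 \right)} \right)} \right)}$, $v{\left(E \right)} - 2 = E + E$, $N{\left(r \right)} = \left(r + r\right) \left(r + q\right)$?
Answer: $209900691$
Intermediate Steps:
$q = 7$
$N{\left(r \right)} = 2 r \left(7 + r\right)$ ($N{\left(r \right)} = \left(r + r\right) \left(r + 7\right) = 2 r \left(7 + r\right)$)
$v{\left(E \right)} = 2 + 2 E$ ($v{\left(E \right)} = 2 + \left(E + E\right) = 2 + 2 E$)
$K = -63368$ ($K = - 2 \left(2 + 2 \cdot 2 \cdot 4 \left(7 + 4\right)\right)^{2} = - 2 \left(2 + 2 \cdot 2 \cdot 4 \cdot 11\right)^{2} = - 2 \left(2 + 2 \cdot 88\right)^{2} = - 2 \left(2 + 176\right)^{2} = - 2 \cdot 178^{2} = \left(-2\right) 31684 = -63368$)
$\left(-14697 + 3554\right) \left(44531 + K\right) = \left(-14697 + 3554\right) \left(44531 - 63368\right) = \left(-11143\right) \left(-18837\right) = 209900691$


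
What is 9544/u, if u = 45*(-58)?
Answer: -4772/1305 ≈ -3.6567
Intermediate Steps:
u = -2610
9544/u = 9544/(-2610) = 9544*(-1/2610) = -4772/1305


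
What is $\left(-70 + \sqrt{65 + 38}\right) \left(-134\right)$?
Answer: $9380 - 134 \sqrt{103} \approx 8020.0$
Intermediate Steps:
$\left(-70 + \sqrt{65 + 38}\right) \left(-134\right) = \left(-70 + \sqrt{103}\right) \left(-134\right) = 9380 - 134 \sqrt{103}$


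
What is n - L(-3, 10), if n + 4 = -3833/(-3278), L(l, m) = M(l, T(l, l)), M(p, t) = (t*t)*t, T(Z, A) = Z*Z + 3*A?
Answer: -9279/3278 ≈ -2.8307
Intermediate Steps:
T(Z, A) = Z² + 3*A
M(p, t) = t³ (M(p, t) = t²*t = t³)
L(l, m) = (l² + 3*l)³
n = -9279/3278 (n = -4 - 3833/(-3278) = -4 - 3833*(-1/3278) = -4 + 3833/3278 = -9279/3278 ≈ -2.8307)
n - L(-3, 10) = -9279/3278 - (-3)³*(3 - 3)³ = -9279/3278 - (-27)*0³ = -9279/3278 - (-27)*0 = -9279/3278 - 1*0 = -9279/3278 + 0 = -9279/3278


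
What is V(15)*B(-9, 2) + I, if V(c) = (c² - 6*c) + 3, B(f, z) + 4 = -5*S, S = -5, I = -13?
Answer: 2885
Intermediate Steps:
B(f, z) = 21 (B(f, z) = -4 - 5*(-5) = -4 + 25 = 21)
V(c) = 3 + c² - 6*c
V(15)*B(-9, 2) + I = (3 + 15² - 6*15)*21 - 13 = (3 + 225 - 90)*21 - 13 = 138*21 - 13 = 2898 - 13 = 2885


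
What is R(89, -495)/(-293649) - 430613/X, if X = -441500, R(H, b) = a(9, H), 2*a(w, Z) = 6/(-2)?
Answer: 42149913029/43215344500 ≈ 0.97535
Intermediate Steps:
a(w, Z) = -3/2 (a(w, Z) = (6/(-2))/2 = (6*(-1/2))/2 = (1/2)*(-3) = -3/2)
R(H, b) = -3/2
R(89, -495)/(-293649) - 430613/X = -3/2/(-293649) - 430613/(-441500) = -3/2*(-1/293649) - 430613*(-1/441500) = 1/195766 + 430613/441500 = 42149913029/43215344500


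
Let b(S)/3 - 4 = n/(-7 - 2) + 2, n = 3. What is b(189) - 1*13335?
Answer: -13318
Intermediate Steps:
b(S) = 17 (b(S) = 12 + 3*(3/(-7 - 2) + 2) = 12 + 3*(3/(-9) + 2) = 12 + 3*(3*(-1/9) + 2) = 12 + 3*(-1/3 + 2) = 12 + 3*(5/3) = 12 + 5 = 17)
b(189) - 1*13335 = 17 - 1*13335 = 17 - 13335 = -13318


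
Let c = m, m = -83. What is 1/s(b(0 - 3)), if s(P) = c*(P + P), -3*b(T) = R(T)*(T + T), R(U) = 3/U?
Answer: 1/332 ≈ 0.0030120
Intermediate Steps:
c = -83
b(T) = -2 (b(T) = -3/T*(T + T)/3 = -3/T*2*T/3 = -⅓*6 = -2)
s(P) = -166*P (s(P) = -83*(P + P) = -166*P)
1/s(b(0 - 3)) = 1/(-166*(-2)) = 1/332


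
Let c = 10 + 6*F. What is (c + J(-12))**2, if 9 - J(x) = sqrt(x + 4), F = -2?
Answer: 41 - 28*I*sqrt(2) ≈ 41.0 - 39.598*I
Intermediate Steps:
J(x) = 9 - sqrt(4 + x) (J(x) = 9 - sqrt(x + 4) = 9 - sqrt(4 + x))
c = -2 (c = 10 + 6*(-2) = 10 - 12 = -2)
(c + J(-12))**2 = (-2 + (9 - sqrt(4 - 12)))**2 = (-2 + (9 - sqrt(-8)))**2 = (-2 + (9 - 2*I*sqrt(2)))**2 = (7 - 2*I*sqrt(2))**2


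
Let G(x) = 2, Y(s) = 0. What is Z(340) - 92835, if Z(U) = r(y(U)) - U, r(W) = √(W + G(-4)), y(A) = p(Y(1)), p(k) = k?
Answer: -93175 + √2 ≈ -93174.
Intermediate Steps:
y(A) = 0
r(W) = √(2 + W) (r(W) = √(W + 2) = √(2 + W))
Z(U) = √2 - U (Z(U) = √(2 + 0) - U = √2 - U)
Z(340) - 92835 = (√2 - 1*340) - 92835 = (√2 - 340) - 92835 = (-340 + √2) - 92835 = -93175 + √2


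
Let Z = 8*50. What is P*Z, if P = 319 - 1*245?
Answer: 29600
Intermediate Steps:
P = 74 (P = 319 - 245 = 74)
Z = 400
P*Z = 74*400 = 29600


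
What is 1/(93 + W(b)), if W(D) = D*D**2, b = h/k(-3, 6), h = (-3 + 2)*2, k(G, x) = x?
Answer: 27/2510 ≈ 0.010757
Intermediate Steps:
h = -2 (h = -1*2 = -2)
b = -1/3 (b = -2/6 = -2*1/6 = -1/3 ≈ -0.33333)
W(D) = D**3
1/(93 + W(b)) = 1/(93 + (-1/3)**3) = 1/(93 - 1/27) = 1/(2510/27) = 27/2510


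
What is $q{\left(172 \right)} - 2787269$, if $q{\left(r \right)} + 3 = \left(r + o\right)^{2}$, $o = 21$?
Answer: $-2750023$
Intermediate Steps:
$q{\left(r \right)} = -3 + \left(21 + r\right)^{2}$ ($q{\left(r \right)} = -3 + \left(r + 21\right)^{2} = -3 + \left(21 + r\right)^{2}$)
$q{\left(172 \right)} - 2787269 = \left(-3 + \left(21 + 172\right)^{2}\right) - 2787269 = \left(-3 + 193^{2}\right) - 2787269 = \left(-3 + 37249\right) - 2787269 = 37246 - 2787269 = -2750023$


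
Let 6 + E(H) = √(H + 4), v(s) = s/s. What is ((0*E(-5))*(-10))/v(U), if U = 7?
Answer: 0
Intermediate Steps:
v(s) = 1
E(H) = -6 + √(4 + H) (E(H) = -6 + √(H + 4) = -6 + √(4 + H))
((0*E(-5))*(-10))/v(U) = ((0*(-6 + √(4 - 5)))*(-10))/1 = ((0*(-6 + √(-1)))*(-10))*1 = ((0*(-6 + I))*(-10))*1 = (0*(-10))*1 = 0*1 = 0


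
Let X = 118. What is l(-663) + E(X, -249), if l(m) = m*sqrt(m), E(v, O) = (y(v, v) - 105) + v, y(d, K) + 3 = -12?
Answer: -2 - 663*I*sqrt(663) ≈ -2.0 - 17071.0*I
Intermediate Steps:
y(d, K) = -15 (y(d, K) = -3 - 12 = -15)
E(v, O) = -120 + v (E(v, O) = (-15 - 105) + v = -120 + v)
l(m) = m**(3/2)
l(-663) + E(X, -249) = (-663)**(3/2) + (-120 + 118) = -663*I*sqrt(663) - 2 = -2 - 663*I*sqrt(663)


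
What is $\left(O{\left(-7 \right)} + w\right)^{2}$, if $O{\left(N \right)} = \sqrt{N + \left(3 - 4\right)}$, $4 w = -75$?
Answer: $\frac{5497}{16} - 75 i \sqrt{2} \approx 343.56 - 106.07 i$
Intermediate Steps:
$w = - \frac{75}{4}$ ($w = \frac{1}{4} \left(-75\right) = - \frac{75}{4} \approx -18.75$)
$O{\left(N \right)} = \sqrt{-1 + N}$ ($O{\left(N \right)} = \sqrt{N + \left(3 - 4\right)} = \sqrt{N - 1} = \sqrt{-1 + N}$)
$\left(O{\left(-7 \right)} + w\right)^{2} = \left(\sqrt{-1 - 7} - \frac{75}{4}\right)^{2} = \left(\sqrt{-8} - \frac{75}{4}\right)^{2} = \left(2 i \sqrt{2} - \frac{75}{4}\right)^{2} = \left(- \frac{75}{4} + 2 i \sqrt{2}\right)^{2}$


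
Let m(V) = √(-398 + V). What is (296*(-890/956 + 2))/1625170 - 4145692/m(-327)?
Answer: 37814/194207815 + 4145692*I*√29/145 ≈ 0.00019471 + 1.5397e+5*I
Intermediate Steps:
(296*(-890/956 + 2))/1625170 - 4145692/m(-327) = (296*(-890/956 + 2))/1625170 - 4145692/√(-398 - 327) = (296*(-890*1/956 + 2))*(1/1625170) - 4145692*(-I*√29/145) = (296*(-445/478 + 2))*(1/1625170) - 4145692*(-I*√29/145) = (296*(511/478))*(1/1625170) - (-4145692)*I*√29/145 = (75628/239)*(1/1625170) + 4145692*I*√29/145 = 37814/194207815 + 4145692*I*√29/145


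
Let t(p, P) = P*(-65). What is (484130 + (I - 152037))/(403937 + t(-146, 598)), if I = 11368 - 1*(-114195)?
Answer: 152552/121689 ≈ 1.2536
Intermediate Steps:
I = 125563 (I = 11368 + 114195 = 125563)
t(p, P) = -65*P
(484130 + (I - 152037))/(403937 + t(-146, 598)) = (484130 + (125563 - 152037))/(403937 - 65*598) = (484130 - 26474)/(403937 - 38870) = 457656/365067 = 457656*(1/365067) = 152552/121689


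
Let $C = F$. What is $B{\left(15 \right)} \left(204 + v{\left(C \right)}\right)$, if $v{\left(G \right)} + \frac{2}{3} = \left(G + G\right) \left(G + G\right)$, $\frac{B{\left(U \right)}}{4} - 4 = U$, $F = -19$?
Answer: $\frac{375592}{3} \approx 1.252 \cdot 10^{5}$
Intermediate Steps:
$C = -19$
$B{\left(U \right)} = 16 + 4 U$
$v{\left(G \right)} = - \frac{2}{3} + 4 G^{2}$ ($v{\left(G \right)} = - \frac{2}{3} + \left(G + G\right) \left(G + G\right) = - \frac{2}{3} + 2 G 2 G = - \frac{2}{3} + 4 G^{2}$)
$B{\left(15 \right)} \left(204 + v{\left(C \right)}\right) = \left(16 + 4 \cdot 15\right) \left(204 - \left(\frac{2}{3} - 4 \left(-19\right)^{2}\right)\right) = \left(16 + 60\right) \left(204 + \left(- \frac{2}{3} + 4 \cdot 361\right)\right) = 76 \left(204 + \left(- \frac{2}{3} + 1444\right)\right) = 76 \left(204 + \frac{4330}{3}\right) = 76 \cdot \frac{4942}{3} = \frac{375592}{3}$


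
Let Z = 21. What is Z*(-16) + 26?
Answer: -310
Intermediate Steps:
Z*(-16) + 26 = 21*(-16) + 26 = -336 + 26 = -310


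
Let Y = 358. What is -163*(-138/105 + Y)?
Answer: -2034892/35 ≈ -58140.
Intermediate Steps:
-163*(-138/105 + Y) = -163*(-138/105 + 358) = -163*(-138*1/105 + 358) = -163*(-46/35 + 358) = -163*12484/35 = -2034892/35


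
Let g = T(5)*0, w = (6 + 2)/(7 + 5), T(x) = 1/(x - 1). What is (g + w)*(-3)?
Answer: -2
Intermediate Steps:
T(x) = 1/(-1 + x)
w = 2/3 (w = 8/12 = 8*(1/12) = 2/3 ≈ 0.66667)
g = 0 (g = 0/(-1 + 5) = 0/4 = (1/4)*0 = 0)
(g + w)*(-3) = (0 + 2/3)*(-3) = (2/3)*(-3) = -2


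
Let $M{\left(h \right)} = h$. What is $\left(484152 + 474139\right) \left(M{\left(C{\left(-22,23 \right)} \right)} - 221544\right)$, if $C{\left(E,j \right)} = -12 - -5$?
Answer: $-212310329341$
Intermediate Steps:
$C{\left(E,j \right)} = -7$ ($C{\left(E,j \right)} = -12 + 5 = -7$)
$\left(484152 + 474139\right) \left(M{\left(C{\left(-22,23 \right)} \right)} - 221544\right) = \left(484152 + 474139\right) \left(-7 - 221544\right) = 958291 \left(-221551\right) = -212310329341$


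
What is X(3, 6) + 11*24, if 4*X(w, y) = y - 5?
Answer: 1057/4 ≈ 264.25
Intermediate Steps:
X(w, y) = -5/4 + y/4 (X(w, y) = (y - 5)/4 = (-5 + y)/4 = -5/4 + y/4)
X(3, 6) + 11*24 = (-5/4 + (¼)*6) + 11*24 = (-5/4 + 3/2) + 264 = ¼ + 264 = 1057/4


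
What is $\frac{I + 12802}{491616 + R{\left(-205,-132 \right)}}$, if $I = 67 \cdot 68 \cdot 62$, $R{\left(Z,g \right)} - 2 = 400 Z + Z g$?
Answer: $\frac{6419}{9493} \approx 0.67618$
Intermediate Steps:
$R{\left(Z,g \right)} = 2 + 400 Z + Z g$ ($R{\left(Z,g \right)} = 2 + \left(400 Z + Z g\right) = 2 + 400 Z + Z g$)
$I = 282472$ ($I = 4556 \cdot 62 = 282472$)
$\frac{I + 12802}{491616 + R{\left(-205,-132 \right)}} = \frac{282472 + 12802}{491616 + \left(2 + 400 \left(-205\right) - -27060\right)} = \frac{295274}{491616 + \left(2 - 82000 + 27060\right)} = \frac{295274}{491616 - 54938} = \frac{295274}{436678} = 295274 \cdot \frac{1}{436678} = \frac{6419}{9493}$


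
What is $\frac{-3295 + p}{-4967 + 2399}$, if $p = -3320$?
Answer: $\frac{2205}{856} \approx 2.5759$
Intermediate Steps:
$\frac{-3295 + p}{-4967 + 2399} = \frac{-3295 - 3320}{-4967 + 2399} = - \frac{6615}{-2568} = \left(-6615\right) \left(- \frac{1}{2568}\right) = \frac{2205}{856}$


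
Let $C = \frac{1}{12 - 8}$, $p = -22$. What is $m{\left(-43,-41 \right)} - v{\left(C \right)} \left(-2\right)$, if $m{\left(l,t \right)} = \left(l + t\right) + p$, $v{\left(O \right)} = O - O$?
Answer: $-106$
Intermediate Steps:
$C = \frac{1}{4} \approx 0.25$
$v{\left(O \right)} = 0$
$m{\left(l,t \right)} = -22 + l + t$ ($m{\left(l,t \right)} = \left(l + t\right) - 22 = -22 + l + t$)
$m{\left(-43,-41 \right)} - v{\left(C \right)} \left(-2\right) = \left(-22 - 43 - 41\right) - 0 \left(-2\right) = -106 - 0 = -106 + 0 = -106$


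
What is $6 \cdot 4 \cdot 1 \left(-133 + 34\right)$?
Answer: $-2376$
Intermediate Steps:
$6 \cdot 4 \cdot 1 \left(-133 + 34\right) = 6 \cdot 4 \left(-99\right) = 24 \left(-99\right) = -2376$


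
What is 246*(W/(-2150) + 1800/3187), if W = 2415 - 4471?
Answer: 1281964056/3426025 ≈ 374.18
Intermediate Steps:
W = -2056
246*(W/(-2150) + 1800/3187) = 246*(-2056/(-2150) + 1800/3187) = 246*(-2056*(-1/2150) + 1800*(1/3187)) = 246*(1028/1075 + 1800/3187) = 246*(5211236/3426025) = 1281964056/3426025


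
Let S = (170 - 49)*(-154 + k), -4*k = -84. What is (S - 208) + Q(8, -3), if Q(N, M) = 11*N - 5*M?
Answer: -16198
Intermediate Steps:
k = 21 (k = -¼*(-84) = 21)
Q(N, M) = -5*M + 11*N
S = -16093 (S = (170 - 49)*(-154 + 21) = 121*(-133) = -16093)
(S - 208) + Q(8, -3) = (-16093 - 208) + (-5*(-3) + 11*8) = -16301 + (15 + 88) = -16301 + 103 = -16198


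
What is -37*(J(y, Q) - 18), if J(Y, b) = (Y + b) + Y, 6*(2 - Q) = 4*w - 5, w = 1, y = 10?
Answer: -925/6 ≈ -154.17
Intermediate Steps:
Q = 13/6 (Q = 2 - (4*1 - 5)/6 = 2 - (4 - 5)/6 = 2 - ⅙*(-1) = 2 + ⅙ = 13/6 ≈ 2.1667)
J(Y, b) = b + 2*Y
-37*(J(y, Q) - 18) = -37*((13/6 + 2*10) - 18) = -37*((13/6 + 20) - 18) = -37*(133/6 - 18) = -37*25/6 = -925/6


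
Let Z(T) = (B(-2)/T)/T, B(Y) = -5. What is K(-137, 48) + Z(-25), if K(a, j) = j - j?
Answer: -1/125 ≈ -0.0080000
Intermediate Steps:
K(a, j) = 0
Z(T) = -5/T**2 (Z(T) = (-5/T)/T = -5/T**2)
K(-137, 48) + Z(-25) = 0 - 5/(-25)**2 = 0 - 5*1/625 = 0 - 1/125 = -1/125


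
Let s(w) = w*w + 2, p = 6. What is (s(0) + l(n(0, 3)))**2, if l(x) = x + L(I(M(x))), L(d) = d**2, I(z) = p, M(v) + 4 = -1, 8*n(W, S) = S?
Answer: 94249/64 ≈ 1472.6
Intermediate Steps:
n(W, S) = S/8
s(w) = 2 + w**2 (s(w) = w**2 + 2 = 2 + w**2)
M(v) = -5 (M(v) = -4 - 1 = -5)
I(z) = 6
l(x) = 36 + x (l(x) = x + 6**2 = x + 36 = 36 + x)
(s(0) + l(n(0, 3)))**2 = ((2 + 0**2) + (36 + (1/8)*3))**2 = ((2 + 0) + (36 + 3/8))**2 = (2 + 291/8)**2 = (307/8)**2 = 94249/64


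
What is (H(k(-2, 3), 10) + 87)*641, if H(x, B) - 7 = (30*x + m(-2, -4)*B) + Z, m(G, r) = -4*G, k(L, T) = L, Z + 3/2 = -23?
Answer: 114739/2 ≈ 57370.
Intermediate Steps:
Z = -49/2 (Z = -3/2 - 23 = -49/2 ≈ -24.500)
H(x, B) = -35/2 + 8*B + 30*x (H(x, B) = 7 + ((30*x + (-4*(-2))*B) - 49/2) = 7 + ((30*x + 8*B) - 49/2) = 7 + ((8*B + 30*x) - 49/2) = 7 + (-49/2 + 8*B + 30*x) = -35/2 + 8*B + 30*x)
(H(k(-2, 3), 10) + 87)*641 = ((-35/2 + 8*10 + 30*(-2)) + 87)*641 = ((-35/2 + 80 - 60) + 87)*641 = (5/2 + 87)*641 = (179/2)*641 = 114739/2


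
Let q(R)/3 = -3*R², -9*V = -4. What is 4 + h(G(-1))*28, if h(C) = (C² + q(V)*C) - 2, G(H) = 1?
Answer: -664/9 ≈ -73.778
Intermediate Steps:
V = 4/9 (V = -⅑*(-4) = 4/9 ≈ 0.44444)
q(R) = -9*R² (q(R) = 3*(-3*R²) = -9*R²)
h(C) = -2 + C² - 16*C/9 (h(C) = (C² + (-9*(4/9)²)*C) - 2 = (C² + (-9*16/81)*C) - 2 = (C² - 16*C/9) - 2 = -2 + C² - 16*C/9)
4 + h(G(-1))*28 = 4 + (-2 + 1² - 16/9*1)*28 = 4 + (-2 + 1 - 16/9)*28 = 4 - 25/9*28 = 4 - 700/9 = -664/9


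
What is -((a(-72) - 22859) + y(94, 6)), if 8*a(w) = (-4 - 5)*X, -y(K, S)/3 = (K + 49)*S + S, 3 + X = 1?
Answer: 101795/4 ≈ 25449.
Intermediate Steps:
X = -2 (X = -3 + 1 = -2)
y(K, S) = -3*S - 3*S*(49 + K) (y(K, S) = -3*((K + 49)*S + S) = -3*((49 + K)*S + S) = -3*(S*(49 + K) + S) = -3*(S + S*(49 + K)) = -3*S - 3*S*(49 + K))
a(w) = 9/4 (a(w) = ((-4 - 5)*(-2))/8 = (-9*(-2))/8 = (⅛)*18 = 9/4)
-((a(-72) - 22859) + y(94, 6)) = -((9/4 - 22859) - 3*6*(50 + 94)) = -(-91427/4 - 3*6*144) = -(-91427/4 - 2592) = -1*(-101795/4) = 101795/4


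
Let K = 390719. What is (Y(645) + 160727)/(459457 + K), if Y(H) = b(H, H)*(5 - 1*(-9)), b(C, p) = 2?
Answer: 53585/283392 ≈ 0.18908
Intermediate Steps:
Y(H) = 28 (Y(H) = 2*(5 - 1*(-9)) = 2*(5 + 9) = 2*14 = 28)
(Y(645) + 160727)/(459457 + K) = (28 + 160727)/(459457 + 390719) = 160755/850176 = 160755*(1/850176) = 53585/283392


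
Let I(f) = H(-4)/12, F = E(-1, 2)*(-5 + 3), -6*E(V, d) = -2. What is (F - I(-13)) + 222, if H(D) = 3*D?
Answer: 667/3 ≈ 222.33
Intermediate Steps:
E(V, d) = 1/3 (E(V, d) = -1/6*(-2) = 1/3)
F = -2/3 (F = (-5 + 3)/3 = (1/3)*(-2) = -2/3 ≈ -0.66667)
I(f) = -1 (I(f) = (3*(-4))/12 = -12*1/12 = -1)
(F - I(-13)) + 222 = (-2/3 - 1*(-1)) + 222 = (-2/3 + 1) + 222 = 1/3 + 222 = 667/3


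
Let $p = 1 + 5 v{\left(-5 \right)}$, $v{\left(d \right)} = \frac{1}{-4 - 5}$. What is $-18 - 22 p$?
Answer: $- \frac{250}{9} \approx -27.778$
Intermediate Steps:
$v{\left(d \right)} = - \frac{1}{9}$ ($v{\left(d \right)} = \frac{1}{-9} = - \frac{1}{9}$)
$p = \frac{4}{9}$ ($p = 1 + 5 \left(- \frac{1}{9}\right) = 1 - \frac{5}{9} = \frac{4}{9} \approx 0.44444$)
$-18 - 22 p = -18 - \frac{88}{9} = - \frac{250}{9}$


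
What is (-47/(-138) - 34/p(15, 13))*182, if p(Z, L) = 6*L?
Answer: -399/23 ≈ -17.348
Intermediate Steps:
(-47/(-138) - 34/p(15, 13))*182 = (-47/(-138) - 34/(6*13))*182 = (-47*(-1/138) - 34/78)*182 = (47/138 - 34*1/78)*182 = (47/138 - 17/39)*182 = -57/598*182 = -399/23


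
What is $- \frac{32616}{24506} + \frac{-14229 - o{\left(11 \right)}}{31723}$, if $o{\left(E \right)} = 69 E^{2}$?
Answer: $- \frac{793986918}{388701919} \approx -2.0427$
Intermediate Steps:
$- \frac{32616}{24506} + \frac{-14229 - o{\left(11 \right)}}{31723} = - \frac{32616}{24506} + \frac{-14229 - 69 \cdot 11^{2}}{31723} = \left(-32616\right) \frac{1}{24506} + \left(-14229 - 69 \cdot 121\right) \frac{1}{31723} = - \frac{16308}{12253} + \left(-14229 - 8349\right) \frac{1}{31723} = - \frac{16308}{12253} - \frac{22578}{31723} = - \frac{793986918}{388701919}$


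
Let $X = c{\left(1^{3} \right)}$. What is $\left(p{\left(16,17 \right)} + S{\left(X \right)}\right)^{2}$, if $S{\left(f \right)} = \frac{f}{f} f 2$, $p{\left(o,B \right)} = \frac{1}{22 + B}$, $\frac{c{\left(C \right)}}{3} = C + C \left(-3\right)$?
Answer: $\frac{218089}{1521} \approx 143.39$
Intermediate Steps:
$c{\left(C \right)} = - 6 C$ ($c{\left(C \right)} = 3 \left(C + C \left(-3\right)\right) = 3 \left(C - 3 C\right) = 3 \left(- 2 C\right) = - 6 C$)
$X = -6$ ($X = - 6 \cdot 1^{3} = \left(-6\right) 1 = -6$)
$S{\left(f \right)} = 2 f$ ($S{\left(f \right)} = 1 f 2 = f 2 = 2 f$)
$\left(p{\left(16,17 \right)} + S{\left(X \right)}\right)^{2} = \left(\frac{1}{22 + 17} + 2 \left(-6\right)\right)^{2} = \left(\frac{1}{39} - 12\right)^{2} = \left(- \frac{467}{39}\right)^{2} = \frac{218089}{1521}$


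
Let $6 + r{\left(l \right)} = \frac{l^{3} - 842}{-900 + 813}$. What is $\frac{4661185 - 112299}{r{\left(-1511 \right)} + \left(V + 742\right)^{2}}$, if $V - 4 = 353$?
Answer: $\frac{197876541}{1777437419} \approx 0.11133$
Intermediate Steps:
$V = 357$ ($V = 4 + 353 = 357$)
$r{\left(l \right)} = \frac{320}{87} - \frac{l^{3}}{87}$ ($r{\left(l \right)} = -6 + \frac{l^{3} - 842}{-900 + 813} = -6 + \frac{-842 + l^{3}}{-87} = -6 + \left(-842 + l^{3}\right) \left(- \frac{1}{87}\right) = -6 - \left(- \frac{842}{87} + \frac{l^{3}}{87}\right) = \frac{320}{87} - \frac{l^{3}}{87}$)
$\frac{4661185 - 112299}{r{\left(-1511 \right)} + \left(V + 742\right)^{2}} = \frac{4661185 - 112299}{\left(\frac{320}{87} - \frac{\left(-1511\right)^{3}}{87}\right) + \left(357 + 742\right)^{2}} = \frac{4548886}{\left(\frac{320}{87} - - \frac{3449795831}{87}\right) + 1099^{2}} = \frac{4548886}{\left(\frac{320}{87} + \frac{3449795831}{87}\right) + 1207801} = \frac{4548886}{\frac{3449796151}{87} + 1207801} = \frac{4548886}{\frac{3554874838}{87}} = 4548886 \cdot \frac{87}{3554874838} = \frac{197876541}{1777437419}$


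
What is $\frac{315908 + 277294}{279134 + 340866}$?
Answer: $\frac{296601}{310000} \approx 0.95678$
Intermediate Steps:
$\frac{315908 + 277294}{279134 + 340866} = \frac{593202}{620000} = 593202 \cdot \frac{1}{620000} = \frac{296601}{310000}$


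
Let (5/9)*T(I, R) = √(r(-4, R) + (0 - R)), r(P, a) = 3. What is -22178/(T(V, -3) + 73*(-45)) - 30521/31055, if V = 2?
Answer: 5369847931259/930891357405 + 110890*√6/29975571 ≈ 5.7776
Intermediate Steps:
T(I, R) = 9*√(3 - R)/5 (T(I, R) = 9*√(3 + (0 - R))/5 = 9*√(3 - R)/5)
-22178/(T(V, -3) + 73*(-45)) - 30521/31055 = -22178/(9*√(3 - 1*(-3))/5 + 73*(-45)) - 30521/31055 = -22178/(9*√(3 + 3)/5 - 3285) - 30521*1/31055 = -22178/(9*√6/5 - 3285) - 30521/31055 = -22178/(-3285 + 9*√6/5) - 30521/31055 = -30521/31055 - 22178/(-3285 + 9*√6/5)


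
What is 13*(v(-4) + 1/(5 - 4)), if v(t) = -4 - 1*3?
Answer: -78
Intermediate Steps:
v(t) = -7 (v(t) = -4 - 3 = -7)
13*(v(-4) + 1/(5 - 4)) = 13*(-7 + 1/(5 - 4)) = 13*(-7 + 1/1) = 13*(-7 + 1) = 13*(-6) = -78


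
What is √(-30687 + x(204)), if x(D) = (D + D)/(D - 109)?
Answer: 3*I*√30767935/95 ≈ 175.16*I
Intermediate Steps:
x(D) = 2*D/(-109 + D) (x(D) = (2*D)/(-109 + D) = 2*D/(-109 + D))
√(-30687 + x(204)) = √(-30687 + 2*204/(-109 + 204)) = √(-30687 + 2*204/95) = √(-30687 + 2*204*(1/95)) = √(-30687 + 408/95) = √(-2914857/95) = 3*I*√30767935/95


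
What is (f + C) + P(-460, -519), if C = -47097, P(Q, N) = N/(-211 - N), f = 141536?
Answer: 29086693/308 ≈ 94437.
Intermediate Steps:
(f + C) + P(-460, -519) = (141536 - 47097) - 1*(-519)/(211 - 519) = 94439 - 1*(-519)/(-308) = 94439 - 1*(-519)*(-1/308) = 94439 - 519/308 = 29086693/308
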